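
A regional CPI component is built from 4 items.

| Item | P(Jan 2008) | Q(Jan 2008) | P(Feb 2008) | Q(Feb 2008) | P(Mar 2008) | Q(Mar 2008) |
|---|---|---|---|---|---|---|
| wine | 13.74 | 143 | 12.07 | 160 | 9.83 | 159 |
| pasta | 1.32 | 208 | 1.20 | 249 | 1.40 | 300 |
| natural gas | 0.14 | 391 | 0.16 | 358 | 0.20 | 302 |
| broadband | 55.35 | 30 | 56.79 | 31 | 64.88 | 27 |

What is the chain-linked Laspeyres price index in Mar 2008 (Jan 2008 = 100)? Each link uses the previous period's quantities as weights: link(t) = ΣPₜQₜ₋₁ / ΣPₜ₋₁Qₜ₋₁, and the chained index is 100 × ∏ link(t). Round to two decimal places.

Link Jan 2008→Feb 2008:
ΣP(Feb 2008)Q(Jan 2008) = 12.07×143 + 1.20×208 + 0.16×391 + 56.79×30 = 1726.01 + 249.6 + 62.56 + 1703.7 = 3741.87
ΣP(Jan 2008)Q(Jan 2008) = 13.74×143 + 1.32×208 + 0.14×391 + 55.35×30 = 1964.82 + 274.56 + 54.74 + 1660.5 = 3954.62
link = 3741.87/3954.62 = 0.946202
Link Feb 2008→Mar 2008:
ΣP(Mar 2008)Q(Feb 2008) = 9.83×160 + 1.40×249 + 0.20×358 + 64.88×31 = 1572.8 + 348.6 + 71.6 + 2011.28 = 4004.28
ΣP(Feb 2008)Q(Feb 2008) = 12.07×160 + 1.20×249 + 0.16×358 + 56.79×31 = 1931.2 + 298.8 + 57.28 + 1760.49 = 4047.77
link = 4004.28/4047.77 = 0.989256
Chained index = 100 × 0.946202 × 0.989256 = 93.6036

93.60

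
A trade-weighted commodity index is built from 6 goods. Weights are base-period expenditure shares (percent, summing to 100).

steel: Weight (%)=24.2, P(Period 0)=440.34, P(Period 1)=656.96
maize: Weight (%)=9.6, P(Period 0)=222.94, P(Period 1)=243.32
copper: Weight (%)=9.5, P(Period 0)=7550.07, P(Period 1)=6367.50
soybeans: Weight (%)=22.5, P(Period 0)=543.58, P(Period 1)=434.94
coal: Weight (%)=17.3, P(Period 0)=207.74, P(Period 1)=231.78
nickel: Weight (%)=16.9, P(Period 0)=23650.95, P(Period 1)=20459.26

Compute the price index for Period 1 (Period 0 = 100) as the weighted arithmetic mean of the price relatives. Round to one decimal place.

steel: 24.2 × (656.96/440.34) = 24.2 × 1.491938 = 36.1049
maize: 9.6 × (243.32/222.94) = 9.6 × 1.091415 = 10.4776
copper: 9.5 × (6367.50/7550.07) = 9.5 × 0.843370 = 8.0120
soybeans: 22.5 × (434.94/543.58) = 22.5 × 0.800140 = 18.0031
coal: 17.3 × (231.78/207.74) = 17.3 × 1.115722 = 19.3020
nickel: 16.9 × (20459.26/23650.95) = 16.9 × 0.865050 = 14.6193
Index = Σ wᵢ·(p₁ᵢ/p₀ᵢ) = 36.1049 + 10.4776 + 8.0120 + 18.0031 + 19.3020 + 14.6193 = 106.5190

106.5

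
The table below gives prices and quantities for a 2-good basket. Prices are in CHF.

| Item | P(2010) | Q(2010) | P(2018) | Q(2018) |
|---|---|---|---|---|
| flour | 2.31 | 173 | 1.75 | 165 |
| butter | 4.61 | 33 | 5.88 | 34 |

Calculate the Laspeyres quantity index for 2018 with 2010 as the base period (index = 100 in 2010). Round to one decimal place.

97.5

Laspeyres quantity index uses base-period prices as weights.
ΣP(2010)·Q(2018) = 2.31×165 + 4.61×34 = 381.15 + 156.74 = 537.89
ΣP(2010)·Q(2010) = 2.31×173 + 4.61×33 = 399.63 + 152.13 = 551.76
Index = 537.89 / 551.76 × 100 = 97.4862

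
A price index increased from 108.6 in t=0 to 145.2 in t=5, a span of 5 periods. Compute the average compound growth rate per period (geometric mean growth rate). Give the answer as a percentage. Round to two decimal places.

Growth factor = (145.2/108.6)^(1/5) = (1.337017)^(1/5) = 1.059808
Growth rate = 1.059808 − 1 = 0.059808 = 5.9808%

5.98%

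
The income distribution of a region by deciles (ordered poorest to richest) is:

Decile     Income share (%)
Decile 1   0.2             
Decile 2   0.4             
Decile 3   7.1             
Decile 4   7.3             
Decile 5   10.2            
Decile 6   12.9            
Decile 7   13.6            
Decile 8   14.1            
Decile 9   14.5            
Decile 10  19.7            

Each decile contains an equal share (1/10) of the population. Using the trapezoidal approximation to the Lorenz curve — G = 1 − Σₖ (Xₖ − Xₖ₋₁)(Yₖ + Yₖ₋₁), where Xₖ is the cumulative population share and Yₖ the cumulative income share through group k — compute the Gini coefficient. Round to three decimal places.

0.331

Cumulative income shares Yₖ: 0.0020, 0.0060, 0.0770, 0.1500, 0.2520, 0.3810, 0.5170, 0.6580, 0.8030, 1.0000
Σ (Xₖ−Xₖ₋₁)(Yₖ+Yₖ₋₁) = (1/10)(0.0020+0.0000) + (1/10)(0.0060+0.0020) + (1/10)(0.0770+0.0060) + (1/10)(0.1500+0.0770) + (1/10)(0.2520+0.1500) + (1/10)(0.3810+0.2520) + (1/10)(0.5170+0.3810) + (1/10)(0.6580+0.5170) + (1/10)(0.8030+0.6580) + (1/10)(1.0000+0.8030)
  = 0.0002 + 0.0008 + 0.0083 + 0.0227 + 0.0402 + 0.0633 + 0.0898 + 0.1175 + 0.1461 + 0.1803 = 0.6692
G = 1 − 0.6692 = 0.3308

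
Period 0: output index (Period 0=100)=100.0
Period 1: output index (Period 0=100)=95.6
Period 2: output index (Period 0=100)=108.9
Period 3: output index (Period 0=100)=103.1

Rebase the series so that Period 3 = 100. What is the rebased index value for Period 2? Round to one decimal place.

Rebased(Period 2) = 108.9 / 103.1 × 100 = 105.6256

105.6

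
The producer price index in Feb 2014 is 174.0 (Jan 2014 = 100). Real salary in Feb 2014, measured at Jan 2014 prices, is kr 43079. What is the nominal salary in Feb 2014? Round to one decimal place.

74957.5

Nominal = Real × (Index/100) = 43079 × (174.0/100)
        = 43079 × 1.740 = 74957.4600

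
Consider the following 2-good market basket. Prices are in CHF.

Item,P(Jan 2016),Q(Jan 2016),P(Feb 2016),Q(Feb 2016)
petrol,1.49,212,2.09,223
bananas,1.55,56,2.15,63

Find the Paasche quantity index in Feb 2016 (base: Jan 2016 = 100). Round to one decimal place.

Paasche quantity index uses current-period prices as weights.
ΣP(Feb 2016)·Q(Feb 2016) = 2.09×223 + 2.15×63 = 466.07 + 135.45 = 601.52
ΣP(Feb 2016)·Q(Jan 2016) = 2.09×212 + 2.15×56 = 443.08 + 120.4 = 563.48
Index = 601.52 / 563.48 × 100 = 106.7509

106.8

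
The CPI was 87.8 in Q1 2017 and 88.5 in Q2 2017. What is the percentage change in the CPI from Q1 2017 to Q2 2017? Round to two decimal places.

0.80%

Change = (88.5 − 87.8) / 87.8 × 100
       = 0.7 / 87.8 × 100 = 0.7973%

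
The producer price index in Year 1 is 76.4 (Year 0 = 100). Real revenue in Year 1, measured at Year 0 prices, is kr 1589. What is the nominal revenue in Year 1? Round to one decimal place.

1214.0

Nominal = Real × (Index/100) = 1589 × (76.4/100)
        = 1589 × 0.764 = 1213.9960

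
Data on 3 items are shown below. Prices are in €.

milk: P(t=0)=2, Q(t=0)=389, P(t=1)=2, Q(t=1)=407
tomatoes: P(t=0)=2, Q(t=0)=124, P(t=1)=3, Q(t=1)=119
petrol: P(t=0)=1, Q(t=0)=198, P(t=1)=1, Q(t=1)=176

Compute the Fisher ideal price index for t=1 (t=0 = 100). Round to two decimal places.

109.91

Laspeyres component (base-period weights):
ΣP(t=1)Q(t=0) = 2×389 + 3×124 + 1×198 = 778 + 372 + 198 = 1348
ΣP(t=0)Q(t=0) = 2×389 + 2×124 + 1×198 = 778 + 248 + 198 = 1224
L = 1348 / 1224 × 100 = 110.1307
Paasche component (current-period weights):
ΣP(t=1)Q(t=1) = 2×407 + 3×119 + 1×176 = 814 + 357 + 176 = 1347
ΣP(t=0)Q(t=1) = 2×407 + 2×119 + 1×176 = 814 + 238 + 176 = 1228
P = 1347 / 1228 × 100 = 109.6906
Fisher = √(L × P) = √(110.1307 × 109.6906) = 109.9104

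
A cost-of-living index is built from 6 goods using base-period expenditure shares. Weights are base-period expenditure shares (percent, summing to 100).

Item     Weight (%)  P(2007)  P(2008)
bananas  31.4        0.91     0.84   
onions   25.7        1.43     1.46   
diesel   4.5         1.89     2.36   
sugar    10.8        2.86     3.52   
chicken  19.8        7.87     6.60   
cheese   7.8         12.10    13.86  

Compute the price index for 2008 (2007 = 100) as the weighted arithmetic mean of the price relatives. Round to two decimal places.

bananas: 31.4 × (0.84/0.91) = 31.4 × 0.923077 = 28.9846
onions: 25.7 × (1.46/1.43) = 25.7 × 1.020979 = 26.2392
diesel: 4.5 × (2.36/1.89) = 4.5 × 1.248677 = 5.6190
sugar: 10.8 × (3.52/2.86) = 10.8 × 1.230769 = 13.2923
chicken: 19.8 × (6.60/7.87) = 19.8 × 0.838628 = 16.6048
cheese: 7.8 × (13.86/12.10) = 7.8 × 1.145455 = 8.9345
Index = Σ wᵢ·(p₁ᵢ/p₀ᵢ) = 28.9846 + 26.2392 + 5.6190 + 13.2923 + 16.6048 + 8.9345 = 99.6745

99.67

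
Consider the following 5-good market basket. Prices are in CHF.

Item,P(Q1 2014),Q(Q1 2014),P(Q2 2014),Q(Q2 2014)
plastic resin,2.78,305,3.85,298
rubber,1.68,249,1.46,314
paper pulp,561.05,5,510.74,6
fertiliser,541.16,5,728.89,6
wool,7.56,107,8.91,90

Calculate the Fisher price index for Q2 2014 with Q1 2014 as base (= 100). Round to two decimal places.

114.18

Laspeyres component (base-period weights):
ΣP(Q2 2014)Q(Q1 2014) = 3.85×305 + 1.46×249 + 510.74×5 + 728.89×5 + 8.91×107 = 1174.25 + 363.54 + 2553.7 + 3644.45 + 953.37 = 8689.31
ΣP(Q1 2014)Q(Q1 2014) = 2.78×305 + 1.68×249 + 561.05×5 + 541.16×5 + 7.56×107 = 847.9 + 418.32 + 2805.25 + 2705.8 + 808.92 = 7586.19
L = 8689.31 / 7586.19 × 100 = 114.5412
Paasche component (current-period weights):
ΣP(Q2 2014)Q(Q2 2014) = 3.85×298 + 1.46×314 + 510.74×6 + 728.89×6 + 8.91×90 = 1147.3 + 458.44 + 3064.44 + 4373.34 + 801.9 = 9845.42
ΣP(Q1 2014)Q(Q2 2014) = 2.78×298 + 1.68×314 + 561.05×6 + 541.16×6 + 7.56×90 = 828.44 + 527.52 + 3366.3 + 3246.96 + 680.4 = 8649.62
P = 9845.42 / 8649.62 × 100 = 113.8249
Fisher = √(L × P) = √(114.5412 × 113.8249) = 114.1825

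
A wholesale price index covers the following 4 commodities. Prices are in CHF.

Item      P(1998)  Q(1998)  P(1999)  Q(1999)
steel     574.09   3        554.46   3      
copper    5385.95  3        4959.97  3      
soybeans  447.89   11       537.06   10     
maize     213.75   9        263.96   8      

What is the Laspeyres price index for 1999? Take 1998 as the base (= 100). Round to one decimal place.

Laspeyres price index uses base-period quantities as weights.
ΣP(1999)·Q(1998) = 554.46×3 + 4959.97×3 + 537.06×11 + 263.96×9 = 1663.38 + 14879.91 + 5907.66 + 2375.64 = 24826.59
ΣP(1998)·Q(1998) = 574.09×3 + 5385.95×3 + 447.89×11 + 213.75×9 = 1722.27 + 16157.85 + 4926.79 + 1923.75 = 24730.66
Index = 24826.59 / 24730.66 × 100 = 100.3879

100.4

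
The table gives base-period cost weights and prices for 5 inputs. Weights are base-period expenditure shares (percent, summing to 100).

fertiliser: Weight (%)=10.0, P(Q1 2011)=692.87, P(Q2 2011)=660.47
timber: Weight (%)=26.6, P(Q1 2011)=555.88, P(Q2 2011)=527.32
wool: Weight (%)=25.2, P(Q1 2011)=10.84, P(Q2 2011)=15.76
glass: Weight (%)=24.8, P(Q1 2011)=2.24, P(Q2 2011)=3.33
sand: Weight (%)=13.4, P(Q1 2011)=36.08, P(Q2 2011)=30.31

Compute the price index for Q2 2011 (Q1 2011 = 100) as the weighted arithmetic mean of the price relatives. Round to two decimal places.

119.53

fertiliser: 10.0 × (660.47/692.87) = 10.0 × 0.953238 = 9.5324
timber: 26.6 × (527.32/555.88) = 26.6 × 0.948622 = 25.2333
wool: 25.2 × (15.76/10.84) = 25.2 × 1.453875 = 36.6376
glass: 24.8 × (3.33/2.24) = 24.8 × 1.486607 = 36.8679
sand: 13.4 × (30.31/36.08) = 13.4 × 0.840078 = 11.2570
Index = Σ wᵢ·(p₁ᵢ/p₀ᵢ) = 9.5324 + 25.2333 + 36.6376 + 36.8679 + 11.2570 = 119.5283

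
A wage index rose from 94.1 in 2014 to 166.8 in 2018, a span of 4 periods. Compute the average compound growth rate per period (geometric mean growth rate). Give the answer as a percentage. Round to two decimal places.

15.39%

Growth factor = (166.8/94.1)^(1/4) = (1.772582)^(1/4) = 1.153856
Growth rate = 1.153856 − 1 = 0.153856 = 15.3856%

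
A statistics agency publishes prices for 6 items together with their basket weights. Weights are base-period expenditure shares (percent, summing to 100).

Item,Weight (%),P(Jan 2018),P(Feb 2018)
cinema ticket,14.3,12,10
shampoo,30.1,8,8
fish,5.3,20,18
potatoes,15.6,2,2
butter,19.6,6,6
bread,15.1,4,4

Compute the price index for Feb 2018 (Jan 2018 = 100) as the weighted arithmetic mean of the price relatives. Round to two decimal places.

97.09

cinema ticket: 14.3 × (10/12) = 14.3 × 0.833333 = 11.9167
shampoo: 30.1 × (8/8) = 30.1 × 1.000000 = 30.1000
fish: 5.3 × (18/20) = 5.3 × 0.900000 = 4.7700
potatoes: 15.6 × (2/2) = 15.6 × 1.000000 = 15.6000
butter: 19.6 × (6/6) = 19.6 × 1.000000 = 19.6000
bread: 15.1 × (4/4) = 15.1 × 1.000000 = 15.1000
Index = Σ wᵢ·(p₁ᵢ/p₀ᵢ) = 11.9167 + 30.1000 + 4.7700 + 15.6000 + 19.6000 + 15.1000 = 97.0867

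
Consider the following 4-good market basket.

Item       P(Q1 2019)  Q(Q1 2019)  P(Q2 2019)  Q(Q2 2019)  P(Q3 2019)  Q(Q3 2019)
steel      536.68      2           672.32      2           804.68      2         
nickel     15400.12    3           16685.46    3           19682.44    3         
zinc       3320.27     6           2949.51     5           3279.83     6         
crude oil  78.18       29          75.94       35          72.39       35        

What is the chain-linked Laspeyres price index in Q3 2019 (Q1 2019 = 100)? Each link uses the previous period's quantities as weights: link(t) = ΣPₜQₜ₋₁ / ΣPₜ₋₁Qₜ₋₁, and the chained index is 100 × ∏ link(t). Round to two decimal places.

Link Q1 2019→Q2 2019:
ΣP(Q2 2019)Q(Q1 2019) = 672.32×2 + 16685.46×3 + 2949.51×6 + 75.94×29 = 1344.64 + 50056.38 + 17697.06 + 2202.26 = 71300.34
ΣP(Q1 2019)Q(Q1 2019) = 536.68×2 + 15400.12×3 + 3320.27×6 + 78.18×29 = 1073.36 + 46200.36 + 19921.62 + 2267.22 = 69462.56
link = 71300.34/69462.56 = 1.026457
Link Q2 2019→Q3 2019:
ΣP(Q3 2019)Q(Q2 2019) = 804.68×2 + 19682.44×3 + 3279.83×5 + 72.39×35 = 1609.36 + 59047.32 + 16399.15 + 2533.65 = 79589.48
ΣP(Q2 2019)Q(Q2 2019) = 672.32×2 + 16685.46×3 + 2949.51×5 + 75.94×35 = 1344.64 + 50056.38 + 14747.55 + 2657.9 = 68806.47
link = 79589.48/68806.47 = 1.156715
Chained index = 100 × 1.026457 × 1.156715 = 118.7318

118.73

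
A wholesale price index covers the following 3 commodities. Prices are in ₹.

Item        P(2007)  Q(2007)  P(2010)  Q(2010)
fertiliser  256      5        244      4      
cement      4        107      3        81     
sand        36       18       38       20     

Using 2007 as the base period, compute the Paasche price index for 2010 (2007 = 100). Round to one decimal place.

Paasche price index uses current-period quantities as weights.
ΣP(2010)·Q(2010) = 244×4 + 3×81 + 38×20 = 976 + 243 + 760 = 1979
ΣP(2007)·Q(2010) = 256×4 + 4×81 + 36×20 = 1024 + 324 + 720 = 2068
Index = 1979 / 2068 × 100 = 95.6963

95.7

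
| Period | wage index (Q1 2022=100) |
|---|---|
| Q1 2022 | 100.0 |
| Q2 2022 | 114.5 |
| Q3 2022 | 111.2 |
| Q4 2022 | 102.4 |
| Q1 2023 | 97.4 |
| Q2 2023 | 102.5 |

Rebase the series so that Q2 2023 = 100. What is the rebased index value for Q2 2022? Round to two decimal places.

111.71

Rebased(Q2 2022) = 114.5 / 102.5 × 100 = 111.7073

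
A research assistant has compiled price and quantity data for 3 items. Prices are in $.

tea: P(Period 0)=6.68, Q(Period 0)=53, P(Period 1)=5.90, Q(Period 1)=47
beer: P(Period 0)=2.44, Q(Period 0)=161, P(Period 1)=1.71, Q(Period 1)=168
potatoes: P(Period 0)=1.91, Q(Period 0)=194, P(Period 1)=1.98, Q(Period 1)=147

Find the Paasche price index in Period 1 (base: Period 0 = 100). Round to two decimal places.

Paasche price index uses current-period quantities as weights.
ΣP(Period 1)·Q(Period 1) = 5.90×47 + 1.71×168 + 1.98×147 = 277.3 + 287.28 + 291.06 = 855.64
ΣP(Period 0)·Q(Period 1) = 6.68×47 + 2.44×168 + 1.91×147 = 313.96 + 409.92 + 280.77 = 1004.65
Index = 855.64 / 1004.65 × 100 = 85.1680

85.17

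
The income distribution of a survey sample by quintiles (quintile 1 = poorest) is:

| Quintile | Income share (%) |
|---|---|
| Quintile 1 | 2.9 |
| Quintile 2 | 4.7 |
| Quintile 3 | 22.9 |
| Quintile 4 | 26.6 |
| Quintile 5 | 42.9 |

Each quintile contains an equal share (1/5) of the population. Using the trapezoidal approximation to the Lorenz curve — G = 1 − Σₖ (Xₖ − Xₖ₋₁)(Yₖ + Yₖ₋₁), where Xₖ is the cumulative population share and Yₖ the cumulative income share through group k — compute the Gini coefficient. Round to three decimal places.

0.408

Cumulative income shares Yₖ: 0.0290, 0.0760, 0.3050, 0.5710, 1.0000
Σ (Xₖ−Xₖ₋₁)(Yₖ+Yₖ₋₁) = (1/5)(0.0290+0.0000) + (1/5)(0.0760+0.0290) + (1/5)(0.3050+0.0760) + (1/5)(0.5710+0.3050) + (1/5)(1.0000+0.5710)
  = 0.0058 + 0.0210 + 0.0762 + 0.1752 + 0.3142 = 0.5924
G = 1 − 0.5924 = 0.4076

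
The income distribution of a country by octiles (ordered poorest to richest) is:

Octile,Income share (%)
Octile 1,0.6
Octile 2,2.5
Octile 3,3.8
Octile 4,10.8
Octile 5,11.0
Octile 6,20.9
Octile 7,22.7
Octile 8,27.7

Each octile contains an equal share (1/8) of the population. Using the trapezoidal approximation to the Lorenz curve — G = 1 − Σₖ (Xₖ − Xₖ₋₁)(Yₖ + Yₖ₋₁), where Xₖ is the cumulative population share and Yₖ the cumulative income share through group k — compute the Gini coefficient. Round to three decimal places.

Cumulative income shares Yₖ: 0.0060, 0.0310, 0.0690, 0.1770, 0.2870, 0.4960, 0.7230, 1.0000
Σ (Xₖ−Xₖ₋₁)(Yₖ+Yₖ₋₁) = (1/8)(0.0060+0.0000) + (1/8)(0.0310+0.0060) + (1/8)(0.0690+0.0310) + (1/8)(0.1770+0.0690) + (1/8)(0.2870+0.1770) + (1/8)(0.4960+0.2870) + (1/8)(0.7230+0.4960) + (1/8)(1.0000+0.7230)
  = 0.0008 + 0.0046 + 0.0125 + 0.0308 + 0.0580 + 0.0979 + 0.1524 + 0.2154 = 0.5723
G = 1 − 0.5723 = 0.4277

0.428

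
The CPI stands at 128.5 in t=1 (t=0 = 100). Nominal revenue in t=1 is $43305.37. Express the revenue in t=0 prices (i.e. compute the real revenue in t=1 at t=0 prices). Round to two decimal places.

33700.68

Real = Nominal ÷ (Index/100) = 43305.37 ÷ (128.5/100)
     = 43305.37 ÷ 1.285 = 33700.6770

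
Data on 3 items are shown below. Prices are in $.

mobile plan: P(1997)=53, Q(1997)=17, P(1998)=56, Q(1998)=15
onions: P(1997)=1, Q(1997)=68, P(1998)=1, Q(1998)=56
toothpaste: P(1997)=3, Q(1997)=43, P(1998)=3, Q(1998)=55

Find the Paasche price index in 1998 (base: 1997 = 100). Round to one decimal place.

Paasche price index uses current-period quantities as weights.
ΣP(1998)·Q(1998) = 56×15 + 1×56 + 3×55 = 840 + 56 + 165 = 1061
ΣP(1997)·Q(1998) = 53×15 + 1×56 + 3×55 = 795 + 56 + 165 = 1016
Index = 1061 / 1016 × 100 = 104.4291

104.4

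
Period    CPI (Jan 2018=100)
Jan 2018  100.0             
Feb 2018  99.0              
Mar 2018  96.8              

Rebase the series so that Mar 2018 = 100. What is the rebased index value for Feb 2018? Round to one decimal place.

102.3

Rebased(Feb 2018) = 99.0 / 96.8 × 100 = 102.2727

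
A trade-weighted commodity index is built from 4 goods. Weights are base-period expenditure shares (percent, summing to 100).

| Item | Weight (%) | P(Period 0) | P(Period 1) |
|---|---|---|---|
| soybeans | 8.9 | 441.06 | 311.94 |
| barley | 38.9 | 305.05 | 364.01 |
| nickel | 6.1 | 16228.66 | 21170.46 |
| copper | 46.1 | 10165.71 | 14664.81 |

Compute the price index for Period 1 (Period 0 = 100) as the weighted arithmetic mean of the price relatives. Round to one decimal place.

soybeans: 8.9 × (311.94/441.06) = 8.9 × 0.707251 = 6.2945
barley: 38.9 × (364.01/305.05) = 38.9 × 1.193280 = 46.4186
nickel: 6.1 × (21170.46/16228.66) = 6.1 × 1.304511 = 7.9575
copper: 46.1 × (14664.81/10165.71) = 46.1 × 1.442576 = 66.5028
Index = Σ wᵢ·(p₁ᵢ/p₀ᵢ) = 6.2945 + 46.4186 + 7.9575 + 66.5028 = 127.1734

127.2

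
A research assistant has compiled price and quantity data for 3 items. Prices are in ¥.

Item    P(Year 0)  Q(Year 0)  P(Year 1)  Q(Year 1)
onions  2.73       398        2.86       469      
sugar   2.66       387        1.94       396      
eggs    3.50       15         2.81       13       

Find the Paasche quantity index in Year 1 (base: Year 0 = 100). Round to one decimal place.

111.1

Paasche quantity index uses current-period prices as weights.
ΣP(Year 1)·Q(Year 1) = 2.86×469 + 1.94×396 + 2.81×13 = 1341.34 + 768.24 + 36.53 = 2146.11
ΣP(Year 1)·Q(Year 0) = 2.86×398 + 1.94×387 + 2.81×15 = 1138.28 + 750.78 + 42.15 = 1931.21
Index = 2146.11 / 1931.21 × 100 = 111.1277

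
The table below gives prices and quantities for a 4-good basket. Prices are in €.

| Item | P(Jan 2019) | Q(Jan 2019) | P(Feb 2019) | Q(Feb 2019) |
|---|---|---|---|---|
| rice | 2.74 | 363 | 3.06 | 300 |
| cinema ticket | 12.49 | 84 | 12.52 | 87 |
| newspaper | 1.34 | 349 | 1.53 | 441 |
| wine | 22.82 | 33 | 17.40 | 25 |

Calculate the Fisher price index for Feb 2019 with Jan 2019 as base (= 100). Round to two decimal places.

Laspeyres component (base-period weights):
ΣP(Feb 2019)Q(Jan 2019) = 3.06×363 + 12.52×84 + 1.53×349 + 17.40×33 = 1110.78 + 1051.68 + 533.97 + 574.2 = 3270.63
ΣP(Jan 2019)Q(Jan 2019) = 2.74×363 + 12.49×84 + 1.34×349 + 22.82×33 = 994.62 + 1049.16 + 467.66 + 753.06 = 3264.5
L = 3270.63 / 3264.5 × 100 = 100.1878
Paasche component (current-period weights):
ΣP(Feb 2019)Q(Feb 2019) = 3.06×300 + 12.52×87 + 1.53×441 + 17.40×25 = 918 + 1089.24 + 674.73 + 435 = 3116.97
ΣP(Jan 2019)Q(Feb 2019) = 2.74×300 + 12.49×87 + 1.34×441 + 22.82×25 = 822 + 1086.63 + 590.94 + 570.5 = 3070.07
P = 3116.97 / 3070.07 × 100 = 101.5277
Fisher = √(L × P) = √(100.1878 × 101.5277) = 100.8555

100.86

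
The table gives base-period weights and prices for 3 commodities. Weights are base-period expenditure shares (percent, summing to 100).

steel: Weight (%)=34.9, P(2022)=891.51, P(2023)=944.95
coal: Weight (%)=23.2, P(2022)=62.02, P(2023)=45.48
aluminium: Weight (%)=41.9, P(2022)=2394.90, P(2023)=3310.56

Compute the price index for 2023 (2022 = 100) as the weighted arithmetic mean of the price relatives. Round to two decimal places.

steel: 34.9 × (944.95/891.51) = 34.9 × 1.059943 = 36.9920
coal: 23.2 × (45.48/62.02) = 23.2 × 0.733312 = 17.0128
aluminium: 41.9 × (3310.56/2394.90) = 41.9 × 1.382337 = 57.9199
Index = Σ wᵢ·(p₁ᵢ/p₀ᵢ) = 36.9920 + 17.0128 + 57.9199 = 111.9248

111.92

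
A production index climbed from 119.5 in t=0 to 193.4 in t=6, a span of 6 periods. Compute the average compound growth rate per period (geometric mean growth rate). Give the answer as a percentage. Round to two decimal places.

8.35%

Growth factor = (193.4/119.5)^(1/6) = (1.618410)^(1/6) = 1.083548
Growth rate = 1.083548 − 1 = 0.083548 = 8.3548%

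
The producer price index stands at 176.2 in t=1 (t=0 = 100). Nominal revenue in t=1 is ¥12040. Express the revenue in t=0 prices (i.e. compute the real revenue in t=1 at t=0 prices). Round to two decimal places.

Real = Nominal ÷ (Index/100) = 12040 ÷ (176.2/100)
     = 12040 ÷ 1.762 = 6833.1442

6833.14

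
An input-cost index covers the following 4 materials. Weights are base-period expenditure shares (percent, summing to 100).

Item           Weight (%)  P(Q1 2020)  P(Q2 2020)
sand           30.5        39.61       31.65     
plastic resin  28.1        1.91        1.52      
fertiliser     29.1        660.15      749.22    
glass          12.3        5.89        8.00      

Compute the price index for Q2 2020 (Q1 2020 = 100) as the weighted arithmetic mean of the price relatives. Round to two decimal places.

96.47

sand: 30.5 × (31.65/39.61) = 30.5 × 0.799041 = 24.3707
plastic resin: 28.1 × (1.52/1.91) = 28.1 × 0.795812 = 22.3623
fertiliser: 29.1 × (749.22/660.15) = 29.1 × 1.134924 = 33.0263
glass: 12.3 × (8.00/5.89) = 12.3 × 1.358234 = 16.7063
Index = Σ wᵢ·(p₁ᵢ/p₀ᵢ) = 24.3707 + 22.3623 + 33.0263 + 16.7063 = 96.4656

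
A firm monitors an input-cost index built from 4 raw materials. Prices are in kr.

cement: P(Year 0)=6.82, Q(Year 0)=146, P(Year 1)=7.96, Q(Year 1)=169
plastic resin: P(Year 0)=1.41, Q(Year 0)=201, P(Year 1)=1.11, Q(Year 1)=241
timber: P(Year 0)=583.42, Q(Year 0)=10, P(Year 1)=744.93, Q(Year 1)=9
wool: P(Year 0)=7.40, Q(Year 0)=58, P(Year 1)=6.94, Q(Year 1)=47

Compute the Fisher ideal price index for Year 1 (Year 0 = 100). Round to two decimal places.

Laspeyres component (base-period weights):
ΣP(Year 1)Q(Year 0) = 7.96×146 + 1.11×201 + 744.93×10 + 6.94×58 = 1162.16 + 223.11 + 7449.3 + 402.52 = 9237.09
ΣP(Year 0)Q(Year 0) = 6.82×146 + 1.41×201 + 583.42×10 + 7.40×58 = 995.72 + 283.41 + 5834.2 + 429.2 = 7542.53
L = 9237.09 / 7542.53 × 100 = 122.4667
Paasche component (current-period weights):
ΣP(Year 1)Q(Year 1) = 7.96×169 + 1.11×241 + 744.93×9 + 6.94×47 = 1345.24 + 267.51 + 6704.37 + 326.18 = 8643.3
ΣP(Year 0)Q(Year 1) = 6.82×169 + 1.41×241 + 583.42×9 + 7.40×47 = 1152.58 + 339.81 + 5250.78 + 347.8 = 7090.97
P = 8643.3 / 7090.97 × 100 = 121.8916
Fisher = √(L × P) = √(122.4667 × 121.8916) = 122.1789

122.18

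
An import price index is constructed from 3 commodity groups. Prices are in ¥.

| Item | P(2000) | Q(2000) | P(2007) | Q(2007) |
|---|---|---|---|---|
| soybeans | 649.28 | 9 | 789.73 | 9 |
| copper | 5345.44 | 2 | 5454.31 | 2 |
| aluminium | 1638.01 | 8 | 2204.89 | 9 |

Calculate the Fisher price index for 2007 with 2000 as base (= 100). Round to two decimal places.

Laspeyres component (base-period weights):
ΣP(2007)Q(2000) = 789.73×9 + 5454.31×2 + 2204.89×8 = 7107.57 + 10908.62 + 17639.12 = 35655.31
ΣP(2000)Q(2000) = 649.28×9 + 5345.44×2 + 1638.01×8 = 5843.52 + 10690.88 + 13104.08 = 29638.48
L = 35655.31 / 29638.48 × 100 = 120.3007
Paasche component (current-period weights):
ΣP(2007)Q(2007) = 789.73×9 + 5454.31×2 + 2204.89×9 = 7107.57 + 10908.62 + 19844.01 = 37860.2
ΣP(2000)Q(2007) = 649.28×9 + 5345.44×2 + 1638.01×9 = 5843.52 + 10690.88 + 14742.09 = 31276.49
P = 37860.2 / 31276.49 × 100 = 121.0500
Fisher = √(L × P) = √(120.3007 × 121.0500) = 120.6748

120.67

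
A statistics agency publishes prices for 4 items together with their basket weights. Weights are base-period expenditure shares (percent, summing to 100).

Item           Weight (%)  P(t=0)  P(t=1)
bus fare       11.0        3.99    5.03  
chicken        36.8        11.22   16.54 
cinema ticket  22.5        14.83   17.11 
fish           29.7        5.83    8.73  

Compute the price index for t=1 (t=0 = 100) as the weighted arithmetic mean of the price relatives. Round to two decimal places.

bus fare: 11.0 × (5.03/3.99) = 11.0 × 1.260652 = 13.8672
chicken: 36.8 × (16.54/11.22) = 36.8 × 1.474153 = 54.2488
cinema ticket: 22.5 × (17.11/14.83) = 22.5 × 1.153742 = 25.9592
fish: 29.7 × (8.73/5.83) = 29.7 × 1.497427 = 44.4736
Index = Σ wᵢ·(p₁ᵢ/p₀ᵢ) = 13.8672 + 54.2488 + 25.9592 + 44.4736 = 138.5488

138.55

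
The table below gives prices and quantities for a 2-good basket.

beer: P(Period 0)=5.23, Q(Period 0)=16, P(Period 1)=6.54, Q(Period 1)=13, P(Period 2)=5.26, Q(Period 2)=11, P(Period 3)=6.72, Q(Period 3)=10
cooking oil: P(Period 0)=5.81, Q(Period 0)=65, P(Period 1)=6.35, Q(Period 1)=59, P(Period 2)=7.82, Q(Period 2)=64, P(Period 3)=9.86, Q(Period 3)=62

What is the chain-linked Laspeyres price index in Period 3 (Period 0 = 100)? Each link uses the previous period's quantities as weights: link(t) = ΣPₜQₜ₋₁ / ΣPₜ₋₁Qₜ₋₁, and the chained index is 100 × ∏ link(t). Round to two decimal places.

163.19

Link Period 0→Period 1:
ΣP(Period 1)Q(Period 0) = 6.54×16 + 6.35×65 = 104.64 + 412.75 = 517.39
ΣP(Period 0)Q(Period 0) = 5.23×16 + 5.81×65 = 83.68 + 377.65 = 461.33
link = 517.39/461.33 = 1.121518
Link Period 1→Period 2:
ΣP(Period 2)Q(Period 1) = 5.26×13 + 7.82×59 = 68.38 + 461.38 = 529.76
ΣP(Period 1)Q(Period 1) = 6.54×13 + 6.35×59 = 85.02 + 374.65 = 459.67
link = 529.76/459.67 = 1.152479
Link Period 2→Period 3:
ΣP(Period 3)Q(Period 2) = 6.72×11 + 9.86×64 = 73.92 + 631.04 = 704.96
ΣP(Period 2)Q(Period 2) = 5.26×11 + 7.82×64 = 57.86 + 500.48 = 558.34
link = 704.96/558.34 = 1.262600
Chained index = 100 × 1.121518 × 1.152479 × 1.262600 = 163.1943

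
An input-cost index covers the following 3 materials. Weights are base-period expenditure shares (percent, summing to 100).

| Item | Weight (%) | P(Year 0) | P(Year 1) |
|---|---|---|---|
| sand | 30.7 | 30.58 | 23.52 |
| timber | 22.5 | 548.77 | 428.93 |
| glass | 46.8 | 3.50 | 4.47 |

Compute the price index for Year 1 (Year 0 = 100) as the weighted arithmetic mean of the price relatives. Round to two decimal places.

sand: 30.7 × (23.52/30.58) = 30.7 × 0.769130 = 23.6123
timber: 22.5 × (428.93/548.77) = 22.5 × 0.781621 = 17.5865
glass: 46.8 × (4.47/3.50) = 46.8 × 1.277143 = 59.7703
Index = Σ wᵢ·(p₁ᵢ/p₀ᵢ) = 23.6123 + 17.5865 + 59.7703 = 100.9690

100.97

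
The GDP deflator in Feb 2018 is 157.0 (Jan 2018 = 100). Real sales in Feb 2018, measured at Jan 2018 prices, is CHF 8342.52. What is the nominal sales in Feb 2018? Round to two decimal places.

Nominal = Real × (Index/100) = 8342.52 × (157.0/100)
        = 8342.52 × 1.570 = 13097.7564

13097.76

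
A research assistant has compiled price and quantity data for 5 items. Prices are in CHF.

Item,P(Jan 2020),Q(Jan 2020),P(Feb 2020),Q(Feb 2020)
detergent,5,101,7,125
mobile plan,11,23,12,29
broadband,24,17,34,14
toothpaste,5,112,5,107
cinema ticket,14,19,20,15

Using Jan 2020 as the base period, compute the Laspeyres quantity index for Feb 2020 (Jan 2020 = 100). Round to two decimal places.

101.66

Laspeyres quantity index uses base-period prices as weights.
ΣP(Jan 2020)·Q(Feb 2020) = 5×125 + 11×29 + 24×14 + 5×107 + 14×15 = 625 + 319 + 336 + 535 + 210 = 2025
ΣP(Jan 2020)·Q(Jan 2020) = 5×101 + 11×23 + 24×17 + 5×112 + 14×19 = 505 + 253 + 408 + 560 + 266 = 1992
Index = 2025 / 1992 × 100 = 101.6566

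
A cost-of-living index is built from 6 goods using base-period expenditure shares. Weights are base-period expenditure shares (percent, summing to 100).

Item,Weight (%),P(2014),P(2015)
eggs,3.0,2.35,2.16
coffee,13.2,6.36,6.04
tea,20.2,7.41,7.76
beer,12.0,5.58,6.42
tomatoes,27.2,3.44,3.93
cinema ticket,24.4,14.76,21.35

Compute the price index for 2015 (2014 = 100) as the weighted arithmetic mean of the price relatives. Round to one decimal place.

116.6

eggs: 3.0 × (2.16/2.35) = 3.0 × 0.919149 = 2.7574
coffee: 13.2 × (6.04/6.36) = 13.2 × 0.949686 = 12.5358
tea: 20.2 × (7.76/7.41) = 20.2 × 1.047233 = 21.1541
beer: 12.0 × (6.42/5.58) = 12.0 × 1.150538 = 13.8065
tomatoes: 27.2 × (3.93/3.44) = 27.2 × 1.142442 = 31.0744
cinema ticket: 24.4 × (21.35/14.76) = 24.4 × 1.446477 = 35.2940
Index = Σ wᵢ·(p₁ᵢ/p₀ᵢ) = 2.7574 + 12.5358 + 21.1541 + 13.8065 + 31.0744 + 35.2940 = 116.6223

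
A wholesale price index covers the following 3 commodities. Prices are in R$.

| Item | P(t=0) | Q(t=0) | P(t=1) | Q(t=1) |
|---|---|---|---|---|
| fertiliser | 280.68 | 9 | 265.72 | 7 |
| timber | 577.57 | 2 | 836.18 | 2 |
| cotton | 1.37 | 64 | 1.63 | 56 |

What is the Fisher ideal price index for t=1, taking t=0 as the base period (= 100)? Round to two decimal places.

Laspeyres component (base-period weights):
ΣP(t=1)Q(t=0) = 265.72×9 + 836.18×2 + 1.63×64 = 2391.48 + 1672.36 + 104.32 = 4168.16
ΣP(t=0)Q(t=0) = 280.68×9 + 577.57×2 + 1.37×64 = 2526.12 + 1155.14 + 87.68 = 3768.94
L = 4168.16 / 3768.94 × 100 = 110.5924
Paasche component (current-period weights):
ΣP(t=1)Q(t=1) = 265.72×7 + 836.18×2 + 1.63×56 = 1860.04 + 1672.36 + 91.28 = 3623.68
ΣP(t=0)Q(t=1) = 280.68×7 + 577.57×2 + 1.37×56 = 1964.76 + 1155.14 + 76.72 = 3196.62
P = 3623.68 / 3196.62 × 100 = 113.3597
Fisher = √(L × P) = √(110.5924 × 113.3597) = 111.9675

111.97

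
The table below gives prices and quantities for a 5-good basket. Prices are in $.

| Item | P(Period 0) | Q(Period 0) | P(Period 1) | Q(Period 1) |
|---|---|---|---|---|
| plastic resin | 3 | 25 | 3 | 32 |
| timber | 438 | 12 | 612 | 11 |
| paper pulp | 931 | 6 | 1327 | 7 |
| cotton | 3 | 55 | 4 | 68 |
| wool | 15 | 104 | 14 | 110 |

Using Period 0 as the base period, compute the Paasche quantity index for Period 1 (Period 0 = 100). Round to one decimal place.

105.1

Paasche quantity index uses current-period prices as weights.
ΣP(Period 1)·Q(Period 1) = 3×32 + 612×11 + 1327×7 + 4×68 + 14×110 = 96 + 6732 + 9289 + 272 + 1540 = 17929
ΣP(Period 1)·Q(Period 0) = 3×25 + 612×12 + 1327×6 + 4×55 + 14×104 = 75 + 7344 + 7962 + 220 + 1456 = 17057
Index = 17929 / 17057 × 100 = 105.1123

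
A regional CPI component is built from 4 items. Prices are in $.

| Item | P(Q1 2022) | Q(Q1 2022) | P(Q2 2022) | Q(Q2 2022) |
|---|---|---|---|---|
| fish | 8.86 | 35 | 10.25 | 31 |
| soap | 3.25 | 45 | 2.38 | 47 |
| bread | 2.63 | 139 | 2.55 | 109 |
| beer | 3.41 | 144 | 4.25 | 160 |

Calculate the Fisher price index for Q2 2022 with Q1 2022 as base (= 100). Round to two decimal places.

109.62

Laspeyres component (base-period weights):
ΣP(Q2 2022)Q(Q1 2022) = 10.25×35 + 2.38×45 + 2.55×139 + 4.25×144 = 358.75 + 107.1 + 354.45 + 612 = 1432.3
ΣP(Q1 2022)Q(Q1 2022) = 8.86×35 + 3.25×45 + 2.63×139 + 3.41×144 = 310.1 + 146.25 + 365.57 + 491.04 = 1312.96
L = 1432.3 / 1312.96 × 100 = 109.0894
Paasche component (current-period weights):
ΣP(Q2 2022)Q(Q2 2022) = 10.25×31 + 2.38×47 + 2.55×109 + 4.25×160 = 317.75 + 111.86 + 277.95 + 680 = 1387.56
ΣP(Q1 2022)Q(Q2 2022) = 8.86×31 + 3.25×47 + 2.63×109 + 3.41×160 = 274.66 + 152.75 + 286.67 + 545.6 = 1259.68
P = 1387.56 / 1259.68 × 100 = 110.1518
Fisher = √(L × P) = √(109.0894 × 110.1518) = 109.6193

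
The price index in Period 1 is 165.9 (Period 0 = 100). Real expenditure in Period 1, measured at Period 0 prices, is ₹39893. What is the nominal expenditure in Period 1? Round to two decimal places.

66182.49

Nominal = Real × (Index/100) = 39893 × (165.9/100)
        = 39893 × 1.659 = 66182.4870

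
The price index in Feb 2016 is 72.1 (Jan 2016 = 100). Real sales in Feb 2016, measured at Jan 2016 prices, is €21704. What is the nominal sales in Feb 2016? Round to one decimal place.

15648.6

Nominal = Real × (Index/100) = 21704 × (72.1/100)
        = 21704 × 0.721 = 15648.5840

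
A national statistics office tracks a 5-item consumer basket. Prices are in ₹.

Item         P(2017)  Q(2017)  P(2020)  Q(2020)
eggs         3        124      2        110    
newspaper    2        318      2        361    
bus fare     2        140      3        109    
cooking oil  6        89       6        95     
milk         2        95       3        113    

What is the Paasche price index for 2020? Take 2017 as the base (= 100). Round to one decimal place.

Paasche price index uses current-period quantities as weights.
ΣP(2020)·Q(2020) = 2×110 + 2×361 + 3×109 + 6×95 + 3×113 = 220 + 722 + 327 + 570 + 339 = 2178
ΣP(2017)·Q(2020) = 3×110 + 2×361 + 2×109 + 6×95 + 2×113 = 330 + 722 + 218 + 570 + 226 = 2066
Index = 2178 / 2066 × 100 = 105.4211

105.4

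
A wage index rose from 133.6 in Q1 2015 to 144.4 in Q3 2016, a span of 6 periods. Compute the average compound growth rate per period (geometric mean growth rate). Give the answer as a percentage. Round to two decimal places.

1.30%

Growth factor = (144.4/133.6)^(1/6) = (1.080838)^(1/6) = 1.013040
Growth rate = 1.013040 − 1 = 0.013040 = 1.3040%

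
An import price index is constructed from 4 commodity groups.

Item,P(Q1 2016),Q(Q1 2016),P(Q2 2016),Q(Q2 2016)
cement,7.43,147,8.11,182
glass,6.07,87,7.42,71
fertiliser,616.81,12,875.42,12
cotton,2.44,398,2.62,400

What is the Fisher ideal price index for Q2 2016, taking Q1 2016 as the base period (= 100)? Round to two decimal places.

Laspeyres component (base-period weights):
ΣP(Q2 2016)Q(Q1 2016) = 8.11×147 + 7.42×87 + 875.42×12 + 2.62×398 = 1192.17 + 645.54 + 10505.04 + 1042.76 = 13385.51
ΣP(Q1 2016)Q(Q1 2016) = 7.43×147 + 6.07×87 + 616.81×12 + 2.44×398 = 1092.21 + 528.09 + 7401.72 + 971.12 = 9993.14
L = 13385.51 / 9993.14 × 100 = 133.9470
Paasche component (current-period weights):
ΣP(Q2 2016)Q(Q2 2016) = 8.11×182 + 7.42×71 + 875.42×12 + 2.62×400 = 1476.02 + 526.82 + 10505.04 + 1048 = 13555.88
ΣP(Q1 2016)Q(Q2 2016) = 7.43×182 + 6.07×71 + 616.81×12 + 2.44×400 = 1352.26 + 430.97 + 7401.72 + 976 = 10160.95
P = 13555.88 / 10160.95 × 100 = 133.4115
Fisher = √(L × P) = √(133.9470 × 133.4115) = 133.6790

133.68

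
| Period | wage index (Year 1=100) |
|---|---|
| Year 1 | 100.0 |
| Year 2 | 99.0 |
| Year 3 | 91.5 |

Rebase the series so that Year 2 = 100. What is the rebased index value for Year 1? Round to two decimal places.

Rebased(Year 1) = 100.0 / 99.0 × 100 = 101.0101

101.01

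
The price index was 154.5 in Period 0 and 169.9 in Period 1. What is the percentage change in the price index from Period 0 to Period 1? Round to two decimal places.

Change = (169.9 − 154.5) / 154.5 × 100
       = 15.4 / 154.5 × 100 = 9.9676%

9.97%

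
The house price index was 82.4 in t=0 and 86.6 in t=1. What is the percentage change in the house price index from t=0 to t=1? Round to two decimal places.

Change = (86.6 − 82.4) / 82.4 × 100
       = 4.2 / 82.4 × 100 = 5.0971%

5.10%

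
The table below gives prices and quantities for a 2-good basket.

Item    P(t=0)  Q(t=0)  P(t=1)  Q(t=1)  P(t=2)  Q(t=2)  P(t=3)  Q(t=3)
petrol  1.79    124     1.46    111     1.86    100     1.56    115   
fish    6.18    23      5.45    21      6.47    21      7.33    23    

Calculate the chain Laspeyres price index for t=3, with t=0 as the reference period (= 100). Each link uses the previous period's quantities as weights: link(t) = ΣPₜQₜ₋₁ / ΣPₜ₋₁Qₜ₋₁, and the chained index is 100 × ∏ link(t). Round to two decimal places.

100.32

Link t=0→t=1:
ΣP(t=1)Q(t=0) = 1.46×124 + 5.45×23 = 181.04 + 125.35 = 306.39
ΣP(t=0)Q(t=0) = 1.79×124 + 6.18×23 = 221.96 + 142.14 = 364.1
link = 306.39/364.1 = 0.841500
Link t=1→t=2:
ΣP(t=2)Q(t=1) = 1.86×111 + 6.47×21 = 206.46 + 135.87 = 342.33
ΣP(t=1)Q(t=1) = 1.46×111 + 5.45×21 = 162.06 + 114.45 = 276.51
link = 342.33/276.51 = 1.238038
Link t=2→t=3:
ΣP(t=3)Q(t=2) = 1.56×100 + 7.33×21 = 156 + 153.93 = 309.93
ΣP(t=2)Q(t=2) = 1.86×100 + 6.47×21 = 186 + 135.87 = 321.87
link = 309.93/321.87 = 0.962904
Chained index = 100 × 0.841500 × 1.238038 × 0.962904 = 100.3162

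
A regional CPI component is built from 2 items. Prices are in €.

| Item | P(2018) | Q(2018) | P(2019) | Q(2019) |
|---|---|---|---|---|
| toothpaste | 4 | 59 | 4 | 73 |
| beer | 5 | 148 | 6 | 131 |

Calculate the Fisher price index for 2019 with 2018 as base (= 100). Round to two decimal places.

Laspeyres component (base-period weights):
ΣP(2019)Q(2018) = 4×59 + 6×148 = 236 + 888 = 1124
ΣP(2018)Q(2018) = 4×59 + 5×148 = 236 + 740 = 976
L = 1124 / 976 × 100 = 115.1639
Paasche component (current-period weights):
ΣP(2019)Q(2019) = 4×73 + 6×131 = 292 + 786 = 1078
ΣP(2018)Q(2019) = 4×73 + 5×131 = 292 + 655 = 947
P = 1078 / 947 × 100 = 113.8332
Fisher = √(L × P) = √(115.1639 × 113.8332) = 114.4966

114.50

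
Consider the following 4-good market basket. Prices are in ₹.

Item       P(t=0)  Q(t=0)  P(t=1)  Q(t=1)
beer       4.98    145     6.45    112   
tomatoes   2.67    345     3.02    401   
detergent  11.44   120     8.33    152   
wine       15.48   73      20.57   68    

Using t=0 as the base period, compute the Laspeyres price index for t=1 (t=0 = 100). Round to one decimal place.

108.0

Laspeyres price index uses base-period quantities as weights.
ΣP(t=1)·Q(t=0) = 6.45×145 + 3.02×345 + 8.33×120 + 20.57×73 = 935.25 + 1041.9 + 999.6 + 1501.61 = 4478.36
ΣP(t=0)·Q(t=0) = 4.98×145 + 2.67×345 + 11.44×120 + 15.48×73 = 722.1 + 921.15 + 1372.8 + 1130.04 = 4146.09
Index = 4478.36 / 4146.09 × 100 = 108.0141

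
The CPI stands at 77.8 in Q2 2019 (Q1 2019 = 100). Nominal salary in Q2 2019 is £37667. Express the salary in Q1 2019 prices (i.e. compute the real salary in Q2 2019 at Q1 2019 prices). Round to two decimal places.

48415.17

Real = Nominal ÷ (Index/100) = 37667 ÷ (77.8/100)
     = 37667 ÷ 0.778 = 48415.1671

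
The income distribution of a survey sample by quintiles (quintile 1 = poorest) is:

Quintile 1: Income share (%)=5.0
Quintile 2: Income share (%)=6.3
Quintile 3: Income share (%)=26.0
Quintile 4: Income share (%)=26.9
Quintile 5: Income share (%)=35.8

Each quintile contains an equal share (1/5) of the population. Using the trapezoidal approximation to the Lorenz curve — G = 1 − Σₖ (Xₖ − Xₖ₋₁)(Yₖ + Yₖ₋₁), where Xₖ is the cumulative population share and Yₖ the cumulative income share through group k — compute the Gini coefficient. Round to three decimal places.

0.329

Cumulative income shares Yₖ: 0.0500, 0.1130, 0.3730, 0.6420, 1.0000
Σ (Xₖ−Xₖ₋₁)(Yₖ+Yₖ₋₁) = (1/5)(0.0500+0.0000) + (1/5)(0.1130+0.0500) + (1/5)(0.3730+0.1130) + (1/5)(0.6420+0.3730) + (1/5)(1.0000+0.6420)
  = 0.0100 + 0.0326 + 0.0972 + 0.2030 + 0.3284 = 0.6712
G = 1 − 0.6712 = 0.3288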